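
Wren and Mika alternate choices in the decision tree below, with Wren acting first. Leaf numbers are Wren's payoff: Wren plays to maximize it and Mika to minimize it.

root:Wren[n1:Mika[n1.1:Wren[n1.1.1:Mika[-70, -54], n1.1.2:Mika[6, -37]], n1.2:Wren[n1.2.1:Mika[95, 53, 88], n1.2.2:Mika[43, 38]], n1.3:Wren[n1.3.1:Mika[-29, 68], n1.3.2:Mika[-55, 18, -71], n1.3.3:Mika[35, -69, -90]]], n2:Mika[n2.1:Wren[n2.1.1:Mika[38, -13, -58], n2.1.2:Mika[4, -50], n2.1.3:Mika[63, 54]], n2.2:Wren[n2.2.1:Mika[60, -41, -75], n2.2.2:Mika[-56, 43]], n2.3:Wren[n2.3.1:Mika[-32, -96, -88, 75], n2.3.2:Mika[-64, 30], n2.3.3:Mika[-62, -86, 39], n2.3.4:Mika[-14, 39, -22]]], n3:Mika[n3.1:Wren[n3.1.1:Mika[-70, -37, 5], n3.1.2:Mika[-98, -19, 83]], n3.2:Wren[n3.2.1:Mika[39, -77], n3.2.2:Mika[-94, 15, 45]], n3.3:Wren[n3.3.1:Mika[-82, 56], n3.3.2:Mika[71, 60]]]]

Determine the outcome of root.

-37

n1.1.1 (Mika): min(-70, -54) = -70
n1.1.2 (Mika): min(6, -37) = -37
n1.1 (Wren): max(-70, -37) = -37
n1.2.1 (Mika): min(95, 53, 88) = 53
n1.2.2 (Mika): min(43, 38) = 38
n1.2 (Wren): max(53, 38) = 53
n1.3.1 (Mika): min(-29, 68) = -29
n1.3.2 (Mika): min(-55, 18, -71) = -71
n1.3.3 (Mika): min(35, -69, -90) = -90
n1.3 (Wren): max(-29, -71, -90) = -29
n1 (Mika): min(-37, 53, -29) = -37
n2.1.1 (Mika): min(38, -13, -58) = -58
n2.1.2 (Mika): min(4, -50) = -50
n2.1.3 (Mika): min(63, 54) = 54
n2.1 (Wren): max(-58, -50, 54) = 54
n2.2.1 (Mika): min(60, -41, -75) = -75
n2.2.2 (Mika): min(-56, 43) = -56
n2.2 (Wren): max(-75, -56) = -56
n2.3.1 (Mika): min(-32, -96, -88, 75) = -96
n2.3.2 (Mika): min(-64, 30) = -64
n2.3.3 (Mika): min(-62, -86, 39) = -86
n2.3.4 (Mika): min(-14, 39, -22) = -22
n2.3 (Wren): max(-96, -64, -86, -22) = -22
n2 (Mika): min(54, -56, -22) = -56
n3.1.1 (Mika): min(-70, -37, 5) = -70
n3.1.2 (Mika): min(-98, -19, 83) = -98
n3.1 (Wren): max(-70, -98) = -70
n3.2.1 (Mika): min(39, -77) = -77
n3.2.2 (Mika): min(-94, 15, 45) = -94
n3.2 (Wren): max(-77, -94) = -77
n3.3.1 (Mika): min(-82, 56) = -82
n3.3.2 (Mika): min(71, 60) = 60
n3.3 (Wren): max(-82, 60) = 60
n3 (Mika): min(-70, -77, 60) = -77
root (Wren): max(-37, -56, -77) = -37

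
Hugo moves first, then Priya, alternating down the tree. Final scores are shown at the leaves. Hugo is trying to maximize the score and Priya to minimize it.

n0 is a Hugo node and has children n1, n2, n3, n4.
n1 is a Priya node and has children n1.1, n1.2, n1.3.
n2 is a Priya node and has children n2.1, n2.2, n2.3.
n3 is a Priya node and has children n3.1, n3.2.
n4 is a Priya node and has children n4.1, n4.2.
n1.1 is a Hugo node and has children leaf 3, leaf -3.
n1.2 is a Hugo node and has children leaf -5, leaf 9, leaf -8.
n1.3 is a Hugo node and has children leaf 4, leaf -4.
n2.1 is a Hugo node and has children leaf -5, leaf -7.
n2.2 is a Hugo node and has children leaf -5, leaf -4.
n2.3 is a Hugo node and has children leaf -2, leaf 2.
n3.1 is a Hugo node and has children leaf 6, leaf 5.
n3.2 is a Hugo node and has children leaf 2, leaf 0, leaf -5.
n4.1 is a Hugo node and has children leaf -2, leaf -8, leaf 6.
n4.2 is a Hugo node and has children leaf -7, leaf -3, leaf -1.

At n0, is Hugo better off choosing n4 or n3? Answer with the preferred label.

n3

n4.1 (Hugo): max(-2, -8, 6) = 6
n4.2 (Hugo): max(-7, -3, -1) = -1
n4 (Priya): min(6, -1) = -1
n3.1 (Hugo): max(6, 5) = 6
n3.2 (Hugo): max(2, 0, -5) = 2
n3 (Priya): min(6, 2) = 2
Hugo prefers the higher value; n4=-1, n3=2. n3 is better since 2 > -1.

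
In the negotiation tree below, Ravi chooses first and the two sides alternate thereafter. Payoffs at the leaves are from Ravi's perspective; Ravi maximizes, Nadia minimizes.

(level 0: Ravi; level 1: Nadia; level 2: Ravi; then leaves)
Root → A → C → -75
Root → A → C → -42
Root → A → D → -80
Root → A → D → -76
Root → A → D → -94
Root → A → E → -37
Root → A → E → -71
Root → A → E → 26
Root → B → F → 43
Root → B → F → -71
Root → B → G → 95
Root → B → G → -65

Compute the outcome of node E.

26

E (Ravi): max(-37, -71, 26) = 26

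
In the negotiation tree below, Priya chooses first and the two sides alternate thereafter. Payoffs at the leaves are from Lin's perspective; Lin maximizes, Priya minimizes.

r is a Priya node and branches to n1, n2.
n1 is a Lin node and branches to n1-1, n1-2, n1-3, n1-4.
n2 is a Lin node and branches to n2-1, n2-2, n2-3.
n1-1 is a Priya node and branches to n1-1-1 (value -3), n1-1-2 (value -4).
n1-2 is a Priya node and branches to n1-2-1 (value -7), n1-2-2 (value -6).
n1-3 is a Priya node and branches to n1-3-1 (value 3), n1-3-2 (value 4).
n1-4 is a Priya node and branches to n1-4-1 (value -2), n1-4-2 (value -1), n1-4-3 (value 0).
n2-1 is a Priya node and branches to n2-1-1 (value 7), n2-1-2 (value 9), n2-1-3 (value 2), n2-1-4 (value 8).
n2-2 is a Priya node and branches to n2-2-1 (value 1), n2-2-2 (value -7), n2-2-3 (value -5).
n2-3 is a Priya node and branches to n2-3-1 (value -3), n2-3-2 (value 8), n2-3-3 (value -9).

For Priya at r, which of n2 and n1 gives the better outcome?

n2-1 (Priya): min(7, 9, 2, 8) = 2
n2-2 (Priya): min(1, -7, -5) = -7
n2-3 (Priya): min(-3, 8, -9) = -9
n2 (Lin): max(2, -7, -9) = 2
n1-1 (Priya): min(-3, -4) = -4
n1-2 (Priya): min(-7, -6) = -7
n1-3 (Priya): min(3, 4) = 3
n1-4 (Priya): min(-2, -1, 0) = -2
n1 (Lin): max(-4, -7, 3, -2) = 3
Priya prefers the lower value; n2=2, n1=3. n2 is better since 2 < 3.

n2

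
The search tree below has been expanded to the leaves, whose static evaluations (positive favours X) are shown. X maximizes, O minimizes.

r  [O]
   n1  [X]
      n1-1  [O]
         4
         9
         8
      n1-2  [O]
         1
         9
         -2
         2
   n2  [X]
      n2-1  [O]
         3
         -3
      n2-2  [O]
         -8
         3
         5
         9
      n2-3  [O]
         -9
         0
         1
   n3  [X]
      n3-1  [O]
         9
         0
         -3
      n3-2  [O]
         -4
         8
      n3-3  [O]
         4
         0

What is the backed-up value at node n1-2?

-2

n1-2 (O): min(1, 9, -2, 2) = -2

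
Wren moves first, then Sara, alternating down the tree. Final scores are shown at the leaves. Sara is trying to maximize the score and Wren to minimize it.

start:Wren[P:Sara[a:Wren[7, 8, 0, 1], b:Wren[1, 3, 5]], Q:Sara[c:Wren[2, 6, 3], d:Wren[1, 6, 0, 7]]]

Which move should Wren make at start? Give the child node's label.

P

a (Wren): min(7, 8, 0, 1) = 0
b (Wren): min(1, 3, 5) = 1
P (Sara): max(0, 1) = 1
c (Wren): min(2, 6, 3) = 2
d (Wren): min(1, 6, 0, 7) = 0
Q (Sara): max(2, 0) = 2
start (Wren): min(1, 2) = 1
Wren at start wants the lowest of {P=1, Q=2}, so chooses P.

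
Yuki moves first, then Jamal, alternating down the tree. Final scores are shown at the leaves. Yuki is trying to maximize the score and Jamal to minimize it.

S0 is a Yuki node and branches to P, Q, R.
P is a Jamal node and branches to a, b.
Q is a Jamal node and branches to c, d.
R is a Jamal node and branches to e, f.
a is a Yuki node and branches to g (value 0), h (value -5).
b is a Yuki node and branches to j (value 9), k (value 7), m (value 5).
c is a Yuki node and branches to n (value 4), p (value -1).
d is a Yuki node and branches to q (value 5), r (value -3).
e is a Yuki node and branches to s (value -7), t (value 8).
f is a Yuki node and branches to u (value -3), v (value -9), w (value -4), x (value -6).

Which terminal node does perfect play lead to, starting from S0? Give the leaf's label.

n

a (Yuki): max(0, -5) = 0
b (Yuki): max(9, 7, 5) = 9
P (Jamal): min(0, 9) = 0
c (Yuki): max(4, -1) = 4
d (Yuki): max(5, -3) = 5
Q (Jamal): min(4, 5) = 4
e (Yuki): max(-7, 8) = 8
f (Yuki): max(-3, -9, -4, -6) = -3
R (Jamal): min(8, -3) = -3
S0 (Yuki): max(0, 4, -3) = 4
At S0, Yuki picks Q (highest: 4).
At Q, Jamal picks c (lowest: 4).
At c, Yuki picks n (highest: 4).
Terminal value 4.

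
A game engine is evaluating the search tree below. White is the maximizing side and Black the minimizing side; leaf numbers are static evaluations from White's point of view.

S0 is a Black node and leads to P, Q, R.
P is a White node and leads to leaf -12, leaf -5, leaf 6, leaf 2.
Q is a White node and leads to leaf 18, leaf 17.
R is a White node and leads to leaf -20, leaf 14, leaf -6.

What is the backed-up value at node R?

14

R (White): max(-20, 14, -6) = 14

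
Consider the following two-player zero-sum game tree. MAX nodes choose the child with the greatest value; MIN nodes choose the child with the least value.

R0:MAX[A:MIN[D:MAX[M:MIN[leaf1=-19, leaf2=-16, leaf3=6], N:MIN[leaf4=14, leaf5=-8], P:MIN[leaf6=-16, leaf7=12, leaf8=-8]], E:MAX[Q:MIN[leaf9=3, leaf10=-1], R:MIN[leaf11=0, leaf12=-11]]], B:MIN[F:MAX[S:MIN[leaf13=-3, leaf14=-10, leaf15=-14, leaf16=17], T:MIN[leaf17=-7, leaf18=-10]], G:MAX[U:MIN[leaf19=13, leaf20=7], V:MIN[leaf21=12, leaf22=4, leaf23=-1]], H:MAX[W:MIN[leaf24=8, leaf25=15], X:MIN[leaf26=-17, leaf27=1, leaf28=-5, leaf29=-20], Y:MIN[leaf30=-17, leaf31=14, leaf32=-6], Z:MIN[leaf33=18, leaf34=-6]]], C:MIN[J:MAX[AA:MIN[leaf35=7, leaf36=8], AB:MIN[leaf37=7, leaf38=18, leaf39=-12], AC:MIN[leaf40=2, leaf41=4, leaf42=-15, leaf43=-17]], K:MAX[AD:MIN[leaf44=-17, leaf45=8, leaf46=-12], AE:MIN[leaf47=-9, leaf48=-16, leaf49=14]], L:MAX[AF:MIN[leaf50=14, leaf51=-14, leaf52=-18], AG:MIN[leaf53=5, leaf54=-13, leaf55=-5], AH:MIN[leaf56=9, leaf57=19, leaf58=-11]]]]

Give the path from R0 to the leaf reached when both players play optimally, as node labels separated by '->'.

M (MIN): min(-19, -16, 6) = -19
N (MIN): min(14, -8) = -8
P (MIN): min(-16, 12, -8) = -16
D (MAX): max(-19, -8, -16) = -8
Q (MIN): min(3, -1) = -1
R (MIN): min(0, -11) = -11
E (MAX): max(-1, -11) = -1
A (MIN): min(-8, -1) = -8
S (MIN): min(-3, -10, -14, 17) = -14
T (MIN): min(-7, -10) = -10
F (MAX): max(-14, -10) = -10
U (MIN): min(13, 7) = 7
V (MIN): min(12, 4, -1) = -1
G (MAX): max(7, -1) = 7
W (MIN): min(8, 15) = 8
X (MIN): min(-17, 1, -5, -20) = -20
Y (MIN): min(-17, 14, -6) = -17
Z (MIN): min(18, -6) = -6
H (MAX): max(8, -20, -17, -6) = 8
B (MIN): min(-10, 7, 8) = -10
AA (MIN): min(7, 8) = 7
AB (MIN): min(7, 18, -12) = -12
AC (MIN): min(2, 4, -15, -17) = -17
J (MAX): max(7, -12, -17) = 7
AD (MIN): min(-17, 8, -12) = -17
AE (MIN): min(-9, -16, 14) = -16
K (MAX): max(-17, -16) = -16
AF (MIN): min(14, -14, -18) = -18
AG (MIN): min(5, -13, -5) = -13
AH (MIN): min(9, 19, -11) = -11
L (MAX): max(-18, -13, -11) = -11
C (MIN): min(7, -16, -11) = -16
R0 (MAX): max(-8, -10, -16) = -8
At R0, MAX picks A (highest: -8).
At A, MIN picks D (lowest: -8).
At D, MAX picks N (highest: -8).
At N, MIN picks leaf5 (lowest: -8).
Terminal value -8.

R0 -> A -> D -> N -> leaf5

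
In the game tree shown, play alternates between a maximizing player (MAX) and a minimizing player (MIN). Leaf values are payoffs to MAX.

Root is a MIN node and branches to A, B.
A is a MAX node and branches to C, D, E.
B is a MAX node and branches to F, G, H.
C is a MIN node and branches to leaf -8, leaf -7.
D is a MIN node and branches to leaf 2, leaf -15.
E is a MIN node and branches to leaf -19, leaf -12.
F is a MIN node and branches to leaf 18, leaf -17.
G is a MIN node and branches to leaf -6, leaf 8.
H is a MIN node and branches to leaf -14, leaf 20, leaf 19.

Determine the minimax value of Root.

C (MIN): min(-8, -7) = -8
D (MIN): min(2, -15) = -15
E (MIN): min(-19, -12) = -19
A (MAX): max(-8, -15, -19) = -8
F (MIN): min(18, -17) = -17
G (MIN): min(-6, 8) = -6
H (MIN): min(-14, 20, 19) = -14
B (MAX): max(-17, -6, -14) = -6
Root (MIN): min(-8, -6) = -8

-8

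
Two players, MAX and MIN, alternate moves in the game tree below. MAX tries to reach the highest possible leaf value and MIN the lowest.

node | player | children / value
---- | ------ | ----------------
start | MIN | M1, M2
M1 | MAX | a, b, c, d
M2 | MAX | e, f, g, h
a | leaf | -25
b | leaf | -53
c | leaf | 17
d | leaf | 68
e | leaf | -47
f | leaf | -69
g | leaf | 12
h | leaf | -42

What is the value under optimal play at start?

12

M1 (MAX): max(-25, -53, 17, 68) = 68
M2 (MAX): max(-47, -69, 12, -42) = 12
start (MIN): min(68, 12) = 12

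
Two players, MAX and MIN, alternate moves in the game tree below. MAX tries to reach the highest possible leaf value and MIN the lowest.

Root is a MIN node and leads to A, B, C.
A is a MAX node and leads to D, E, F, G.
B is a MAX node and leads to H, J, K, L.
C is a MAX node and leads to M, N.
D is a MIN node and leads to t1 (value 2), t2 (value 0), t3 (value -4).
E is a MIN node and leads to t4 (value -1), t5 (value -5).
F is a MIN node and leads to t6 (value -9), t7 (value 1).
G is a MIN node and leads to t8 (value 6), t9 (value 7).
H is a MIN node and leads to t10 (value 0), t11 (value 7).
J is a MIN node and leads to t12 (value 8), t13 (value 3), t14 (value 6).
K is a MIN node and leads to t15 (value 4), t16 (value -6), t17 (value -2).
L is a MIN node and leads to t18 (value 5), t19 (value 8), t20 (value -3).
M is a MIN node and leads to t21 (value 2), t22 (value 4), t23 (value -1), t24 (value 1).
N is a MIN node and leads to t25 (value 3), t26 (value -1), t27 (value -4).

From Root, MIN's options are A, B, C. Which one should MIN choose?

C

D (MIN): min(2, 0, -4) = -4
E (MIN): min(-1, -5) = -5
F (MIN): min(-9, 1) = -9
G (MIN): min(6, 7) = 6
A (MAX): max(-4, -5, -9, 6) = 6
H (MIN): min(0, 7) = 0
J (MIN): min(8, 3, 6) = 3
K (MIN): min(4, -6, -2) = -6
L (MIN): min(5, 8, -3) = -3
B (MAX): max(0, 3, -6, -3) = 3
M (MIN): min(2, 4, -1, 1) = -1
N (MIN): min(3, -1, -4) = -4
C (MAX): max(-1, -4) = -1
Root (MIN): min(6, 3, -1) = -1
MIN at Root wants the lowest of {A=6, B=3, C=-1}, so chooses C.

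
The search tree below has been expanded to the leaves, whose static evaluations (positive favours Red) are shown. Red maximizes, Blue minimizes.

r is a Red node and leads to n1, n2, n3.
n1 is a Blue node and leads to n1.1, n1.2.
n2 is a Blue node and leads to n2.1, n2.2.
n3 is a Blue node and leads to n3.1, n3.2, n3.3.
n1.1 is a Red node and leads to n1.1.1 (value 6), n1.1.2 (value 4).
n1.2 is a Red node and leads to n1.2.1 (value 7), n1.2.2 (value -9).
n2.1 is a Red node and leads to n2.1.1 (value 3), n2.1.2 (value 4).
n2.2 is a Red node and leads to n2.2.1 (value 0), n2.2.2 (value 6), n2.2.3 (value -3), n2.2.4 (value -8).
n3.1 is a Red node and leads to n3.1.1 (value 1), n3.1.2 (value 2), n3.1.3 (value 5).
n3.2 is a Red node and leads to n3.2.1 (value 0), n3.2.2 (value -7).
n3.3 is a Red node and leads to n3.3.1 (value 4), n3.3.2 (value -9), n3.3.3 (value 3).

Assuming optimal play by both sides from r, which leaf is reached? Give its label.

n1.1.1

n1.1 (Red): max(6, 4) = 6
n1.2 (Red): max(7, -9) = 7
n1 (Blue): min(6, 7) = 6
n2.1 (Red): max(3, 4) = 4
n2.2 (Red): max(0, 6, -3, -8) = 6
n2 (Blue): min(4, 6) = 4
n3.1 (Red): max(1, 2, 5) = 5
n3.2 (Red): max(0, -7) = 0
n3.3 (Red): max(4, -9, 3) = 4
n3 (Blue): min(5, 0, 4) = 0
r (Red): max(6, 4, 0) = 6
At r, Red picks n1 (highest: 6).
At n1, Blue picks n1.1 (lowest: 6).
At n1.1, Red picks n1.1.1 (highest: 6).
Terminal value 6.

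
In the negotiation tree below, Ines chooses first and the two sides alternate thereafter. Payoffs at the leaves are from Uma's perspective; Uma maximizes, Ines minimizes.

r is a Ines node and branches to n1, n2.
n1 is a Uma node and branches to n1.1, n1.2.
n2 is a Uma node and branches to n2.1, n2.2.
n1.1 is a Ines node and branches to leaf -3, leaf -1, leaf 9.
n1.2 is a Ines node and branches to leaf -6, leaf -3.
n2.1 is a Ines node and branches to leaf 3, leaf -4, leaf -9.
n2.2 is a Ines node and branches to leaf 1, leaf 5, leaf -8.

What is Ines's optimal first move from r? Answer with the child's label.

n1.1 (Ines): min(-3, -1, 9) = -3
n1.2 (Ines): min(-6, -3) = -6
n1 (Uma): max(-3, -6) = -3
n2.1 (Ines): min(3, -4, -9) = -9
n2.2 (Ines): min(1, 5, -8) = -8
n2 (Uma): max(-9, -8) = -8
r (Ines): min(-3, -8) = -8
Ines at r wants the lowest of {n1=-3, n2=-8}, so chooses n2.

n2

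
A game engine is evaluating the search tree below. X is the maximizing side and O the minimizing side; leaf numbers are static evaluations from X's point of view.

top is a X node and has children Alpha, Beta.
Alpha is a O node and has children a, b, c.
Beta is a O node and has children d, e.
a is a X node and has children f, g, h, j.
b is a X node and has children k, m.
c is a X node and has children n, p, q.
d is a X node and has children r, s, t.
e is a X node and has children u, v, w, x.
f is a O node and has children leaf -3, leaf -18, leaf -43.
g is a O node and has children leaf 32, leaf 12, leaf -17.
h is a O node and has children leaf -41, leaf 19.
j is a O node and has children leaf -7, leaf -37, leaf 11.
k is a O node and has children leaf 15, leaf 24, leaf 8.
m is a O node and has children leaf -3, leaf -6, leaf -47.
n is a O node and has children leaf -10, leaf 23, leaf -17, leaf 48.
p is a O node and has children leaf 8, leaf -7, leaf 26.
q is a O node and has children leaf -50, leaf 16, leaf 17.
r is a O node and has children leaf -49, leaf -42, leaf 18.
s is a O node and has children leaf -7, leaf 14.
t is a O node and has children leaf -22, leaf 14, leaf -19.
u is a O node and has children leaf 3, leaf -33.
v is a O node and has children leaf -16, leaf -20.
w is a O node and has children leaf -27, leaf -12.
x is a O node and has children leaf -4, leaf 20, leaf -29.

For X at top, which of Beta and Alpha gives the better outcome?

Alpha

r (O): min(-49, -42, 18) = -49
s (O): min(-7, 14) = -7
t (O): min(-22, 14, -19) = -22
d (X): max(-49, -7, -22) = -7
u (O): min(3, -33) = -33
v (O): min(-16, -20) = -20
w (O): min(-27, -12) = -27
x (O): min(-4, 20, -29) = -29
e (X): max(-33, -20, -27, -29) = -20
Beta (O): min(-7, -20) = -20
f (O): min(-3, -18, -43) = -43
g (O): min(32, 12, -17) = -17
h (O): min(-41, 19) = -41
j (O): min(-7, -37, 11) = -37
a (X): max(-43, -17, -41, -37) = -17
k (O): min(15, 24, 8) = 8
m (O): min(-3, -6, -47) = -47
b (X): max(8, -47) = 8
n (O): min(-10, 23, -17, 48) = -17
p (O): min(8, -7, 26) = -7
q (O): min(-50, 16, 17) = -50
c (X): max(-17, -7, -50) = -7
Alpha (O): min(-17, 8, -7) = -17
X prefers the higher value; Beta=-20, Alpha=-17. Alpha is better since -17 > -20.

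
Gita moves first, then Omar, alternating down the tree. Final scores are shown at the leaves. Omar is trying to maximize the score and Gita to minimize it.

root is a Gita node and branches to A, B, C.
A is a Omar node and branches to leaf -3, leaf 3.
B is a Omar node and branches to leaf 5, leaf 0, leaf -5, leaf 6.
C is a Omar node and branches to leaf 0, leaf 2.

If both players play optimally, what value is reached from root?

A (Omar): max(-3, 3) = 3
B (Omar): max(5, 0, -5, 6) = 6
C (Omar): max(0, 2) = 2
root (Gita): min(3, 6, 2) = 2

2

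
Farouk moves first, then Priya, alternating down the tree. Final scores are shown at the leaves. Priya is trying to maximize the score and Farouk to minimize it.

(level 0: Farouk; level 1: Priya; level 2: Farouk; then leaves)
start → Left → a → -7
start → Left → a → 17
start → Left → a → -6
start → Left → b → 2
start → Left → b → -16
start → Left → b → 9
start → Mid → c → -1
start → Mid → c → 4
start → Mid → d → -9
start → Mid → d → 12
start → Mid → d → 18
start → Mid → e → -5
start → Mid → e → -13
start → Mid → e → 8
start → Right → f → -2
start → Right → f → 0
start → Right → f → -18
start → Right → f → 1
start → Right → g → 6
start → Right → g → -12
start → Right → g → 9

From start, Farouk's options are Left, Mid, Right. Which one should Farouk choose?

Right

a (Farouk): min(-7, 17, -6) = -7
b (Farouk): min(2, -16, 9) = -16
Left (Priya): max(-7, -16) = -7
c (Farouk): min(-1, 4) = -1
d (Farouk): min(-9, 12, 18) = -9
e (Farouk): min(-5, -13, 8) = -13
Mid (Priya): max(-1, -9, -13) = -1
f (Farouk): min(-2, 0, -18, 1) = -18
g (Farouk): min(6, -12, 9) = -12
Right (Priya): max(-18, -12) = -12
start (Farouk): min(-7, -1, -12) = -12
Farouk at start wants the lowest of {Left=-7, Mid=-1, Right=-12}, so chooses Right.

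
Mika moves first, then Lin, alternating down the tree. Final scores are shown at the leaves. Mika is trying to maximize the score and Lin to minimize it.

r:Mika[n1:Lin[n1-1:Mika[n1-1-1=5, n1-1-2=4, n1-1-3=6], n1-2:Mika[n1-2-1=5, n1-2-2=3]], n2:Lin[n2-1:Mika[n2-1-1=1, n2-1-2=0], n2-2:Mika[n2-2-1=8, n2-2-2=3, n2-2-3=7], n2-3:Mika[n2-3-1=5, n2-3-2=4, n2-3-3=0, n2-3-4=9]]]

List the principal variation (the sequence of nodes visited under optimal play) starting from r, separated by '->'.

r -> n1 -> n1-2 -> n1-2-1

n1-1 (Mika): max(5, 4, 6) = 6
n1-2 (Mika): max(5, 3) = 5
n1 (Lin): min(6, 5) = 5
n2-1 (Mika): max(1, 0) = 1
n2-2 (Mika): max(8, 3, 7) = 8
n2-3 (Mika): max(5, 4, 0, 9) = 9
n2 (Lin): min(1, 8, 9) = 1
r (Mika): max(5, 1) = 5
At r, Mika picks n1 (highest: 5).
At n1, Lin picks n1-2 (lowest: 5).
At n1-2, Mika picks n1-2-1 (highest: 5).
Terminal value 5.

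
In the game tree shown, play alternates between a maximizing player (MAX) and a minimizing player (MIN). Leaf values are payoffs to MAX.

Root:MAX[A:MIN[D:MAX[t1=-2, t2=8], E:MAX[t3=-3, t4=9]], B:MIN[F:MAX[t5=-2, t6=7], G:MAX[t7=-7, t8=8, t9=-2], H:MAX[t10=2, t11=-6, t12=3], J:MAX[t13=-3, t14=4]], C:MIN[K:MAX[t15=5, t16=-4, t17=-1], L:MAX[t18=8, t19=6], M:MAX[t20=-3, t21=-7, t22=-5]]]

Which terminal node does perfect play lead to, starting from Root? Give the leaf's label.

t2

D (MAX): max(-2, 8) = 8
E (MAX): max(-3, 9) = 9
A (MIN): min(8, 9) = 8
F (MAX): max(-2, 7) = 7
G (MAX): max(-7, 8, -2) = 8
H (MAX): max(2, -6, 3) = 3
J (MAX): max(-3, 4) = 4
B (MIN): min(7, 8, 3, 4) = 3
K (MAX): max(5, -4, -1) = 5
L (MAX): max(8, 6) = 8
M (MAX): max(-3, -7, -5) = -3
C (MIN): min(5, 8, -3) = -3
Root (MAX): max(8, 3, -3) = 8
At Root, MAX picks A (highest: 8).
At A, MIN picks D (lowest: 8).
At D, MAX picks t2 (highest: 8).
Terminal value 8.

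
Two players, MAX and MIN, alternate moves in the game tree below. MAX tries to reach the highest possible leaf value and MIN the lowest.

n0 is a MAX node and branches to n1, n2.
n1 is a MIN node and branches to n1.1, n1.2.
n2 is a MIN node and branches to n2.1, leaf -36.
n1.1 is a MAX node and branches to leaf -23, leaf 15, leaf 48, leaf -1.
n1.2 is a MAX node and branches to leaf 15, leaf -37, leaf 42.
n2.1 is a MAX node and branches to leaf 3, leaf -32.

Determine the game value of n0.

42

n1.1 (MAX): max(-23, 15, 48, -1) = 48
n1.2 (MAX): max(15, -37, 42) = 42
n1 (MIN): min(48, 42) = 42
n2.1 (MAX): max(3, -32) = 3
n2 (MIN): min(3, -36) = -36
n0 (MAX): max(42, -36) = 42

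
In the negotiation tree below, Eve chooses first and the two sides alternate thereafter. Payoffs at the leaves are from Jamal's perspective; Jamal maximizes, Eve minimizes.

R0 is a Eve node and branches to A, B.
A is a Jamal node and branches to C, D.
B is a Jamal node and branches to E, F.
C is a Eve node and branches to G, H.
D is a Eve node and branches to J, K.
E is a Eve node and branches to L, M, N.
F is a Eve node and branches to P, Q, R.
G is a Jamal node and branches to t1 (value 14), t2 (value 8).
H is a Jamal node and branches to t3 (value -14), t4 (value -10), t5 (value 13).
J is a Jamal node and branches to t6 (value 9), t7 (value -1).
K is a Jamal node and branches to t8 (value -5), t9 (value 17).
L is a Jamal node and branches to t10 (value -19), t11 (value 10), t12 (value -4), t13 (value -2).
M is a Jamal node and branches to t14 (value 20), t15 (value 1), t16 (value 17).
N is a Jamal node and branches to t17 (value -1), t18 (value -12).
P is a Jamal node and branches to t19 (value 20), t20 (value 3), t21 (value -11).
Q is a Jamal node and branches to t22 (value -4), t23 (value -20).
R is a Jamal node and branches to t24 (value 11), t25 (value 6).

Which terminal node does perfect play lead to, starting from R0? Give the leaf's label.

t17

G (Jamal): max(14, 8) = 14
H (Jamal): max(-14, -10, 13) = 13
C (Eve): min(14, 13) = 13
J (Jamal): max(9, -1) = 9
K (Jamal): max(-5, 17) = 17
D (Eve): min(9, 17) = 9
A (Jamal): max(13, 9) = 13
L (Jamal): max(-19, 10, -4, -2) = 10
M (Jamal): max(20, 1, 17) = 20
N (Jamal): max(-1, -12) = -1
E (Eve): min(10, 20, -1) = -1
P (Jamal): max(20, 3, -11) = 20
Q (Jamal): max(-4, -20) = -4
R (Jamal): max(11, 6) = 11
F (Eve): min(20, -4, 11) = -4
B (Jamal): max(-1, -4) = -1
R0 (Eve): min(13, -1) = -1
At R0, Eve picks B (lowest: -1).
At B, Jamal picks E (highest: -1).
At E, Eve picks N (lowest: -1).
At N, Jamal picks t17 (highest: -1).
Terminal value -1.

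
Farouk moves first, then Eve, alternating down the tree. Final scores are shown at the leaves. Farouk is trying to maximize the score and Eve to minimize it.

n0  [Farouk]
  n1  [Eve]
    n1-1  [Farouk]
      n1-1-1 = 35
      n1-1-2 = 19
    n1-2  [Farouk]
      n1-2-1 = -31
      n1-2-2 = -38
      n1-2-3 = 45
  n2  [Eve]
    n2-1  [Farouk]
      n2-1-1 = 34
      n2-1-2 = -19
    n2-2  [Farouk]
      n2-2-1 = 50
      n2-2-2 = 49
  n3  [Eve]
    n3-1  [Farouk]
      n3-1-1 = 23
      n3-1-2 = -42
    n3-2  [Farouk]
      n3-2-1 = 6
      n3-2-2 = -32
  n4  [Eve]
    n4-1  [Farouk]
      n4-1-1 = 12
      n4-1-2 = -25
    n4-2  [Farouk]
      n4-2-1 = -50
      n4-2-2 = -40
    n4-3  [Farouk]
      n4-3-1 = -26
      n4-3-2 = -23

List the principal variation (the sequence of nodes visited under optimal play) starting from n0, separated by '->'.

n1-1 (Farouk): max(35, 19) = 35
n1-2 (Farouk): max(-31, -38, 45) = 45
n1 (Eve): min(35, 45) = 35
n2-1 (Farouk): max(34, -19) = 34
n2-2 (Farouk): max(50, 49) = 50
n2 (Eve): min(34, 50) = 34
n3-1 (Farouk): max(23, -42) = 23
n3-2 (Farouk): max(6, -32) = 6
n3 (Eve): min(23, 6) = 6
n4-1 (Farouk): max(12, -25) = 12
n4-2 (Farouk): max(-50, -40) = -40
n4-3 (Farouk): max(-26, -23) = -23
n4 (Eve): min(12, -40, -23) = -40
n0 (Farouk): max(35, 34, 6, -40) = 35
At n0, Farouk picks n1 (highest: 35).
At n1, Eve picks n1-1 (lowest: 35).
At n1-1, Farouk picks n1-1-1 (highest: 35).
Terminal value 35.

n0 -> n1 -> n1-1 -> n1-1-1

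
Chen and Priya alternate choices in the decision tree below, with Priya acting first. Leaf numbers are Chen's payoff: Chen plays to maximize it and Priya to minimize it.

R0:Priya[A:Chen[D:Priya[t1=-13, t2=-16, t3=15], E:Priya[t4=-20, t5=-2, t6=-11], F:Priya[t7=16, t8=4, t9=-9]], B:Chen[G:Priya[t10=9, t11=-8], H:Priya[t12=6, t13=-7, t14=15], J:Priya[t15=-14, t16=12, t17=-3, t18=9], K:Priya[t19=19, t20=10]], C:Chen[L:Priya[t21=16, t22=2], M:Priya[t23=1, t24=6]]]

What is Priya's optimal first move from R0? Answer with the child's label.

A

D (Priya): min(-13, -16, 15) = -16
E (Priya): min(-20, -2, -11) = -20
F (Priya): min(16, 4, -9) = -9
A (Chen): max(-16, -20, -9) = -9
G (Priya): min(9, -8) = -8
H (Priya): min(6, -7, 15) = -7
J (Priya): min(-14, 12, -3, 9) = -14
K (Priya): min(19, 10) = 10
B (Chen): max(-8, -7, -14, 10) = 10
L (Priya): min(16, 2) = 2
M (Priya): min(1, 6) = 1
C (Chen): max(2, 1) = 2
R0 (Priya): min(-9, 10, 2) = -9
Priya at R0 wants the lowest of {A=-9, B=10, C=2}, so chooses A.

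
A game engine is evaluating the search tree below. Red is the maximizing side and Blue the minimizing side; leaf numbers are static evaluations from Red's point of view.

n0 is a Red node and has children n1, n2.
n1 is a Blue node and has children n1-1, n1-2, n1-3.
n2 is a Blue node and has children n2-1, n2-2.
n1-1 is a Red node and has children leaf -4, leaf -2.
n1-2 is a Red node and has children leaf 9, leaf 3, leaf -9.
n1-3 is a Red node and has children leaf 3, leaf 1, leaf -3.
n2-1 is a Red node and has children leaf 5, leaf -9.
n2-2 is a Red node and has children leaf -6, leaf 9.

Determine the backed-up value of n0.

n1-1 (Red): max(-4, -2) = -2
n1-2 (Red): max(9, 3, -9) = 9
n1-3 (Red): max(3, 1, -3) = 3
n1 (Blue): min(-2, 9, 3) = -2
n2-1 (Red): max(5, -9) = 5
n2-2 (Red): max(-6, 9) = 9
n2 (Blue): min(5, 9) = 5
n0 (Red): max(-2, 5) = 5

5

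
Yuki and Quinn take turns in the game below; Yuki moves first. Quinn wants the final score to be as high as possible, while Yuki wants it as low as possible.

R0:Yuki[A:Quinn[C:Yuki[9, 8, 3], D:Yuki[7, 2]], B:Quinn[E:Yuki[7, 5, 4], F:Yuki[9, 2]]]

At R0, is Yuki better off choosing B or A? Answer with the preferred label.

E (Yuki): min(7, 5, 4) = 4
F (Yuki): min(9, 2) = 2
B (Quinn): max(4, 2) = 4
C (Yuki): min(9, 8, 3) = 3
D (Yuki): min(7, 2) = 2
A (Quinn): max(3, 2) = 3
Yuki prefers the lower value; B=4, A=3. A is better since 3 < 4.

A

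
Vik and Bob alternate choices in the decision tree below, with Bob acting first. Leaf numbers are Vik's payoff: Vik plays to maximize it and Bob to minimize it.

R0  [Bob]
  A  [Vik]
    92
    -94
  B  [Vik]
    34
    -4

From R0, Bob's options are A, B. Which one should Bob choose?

B

A (Vik): max(92, -94) = 92
B (Vik): max(34, -4) = 34
R0 (Bob): min(92, 34) = 34
Bob at R0 wants the lowest of {A=92, B=34}, so chooses B.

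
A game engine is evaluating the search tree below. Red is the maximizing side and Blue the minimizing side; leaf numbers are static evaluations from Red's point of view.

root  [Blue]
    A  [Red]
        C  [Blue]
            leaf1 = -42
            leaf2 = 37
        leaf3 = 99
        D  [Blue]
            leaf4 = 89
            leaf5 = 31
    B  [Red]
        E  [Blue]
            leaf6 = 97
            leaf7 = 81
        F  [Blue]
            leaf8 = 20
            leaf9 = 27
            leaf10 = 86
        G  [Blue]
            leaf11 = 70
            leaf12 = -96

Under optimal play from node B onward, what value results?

81

E (Blue): min(97, 81) = 81
F (Blue): min(20, 27, 86) = 20
G (Blue): min(70, -96) = -96
B (Red): max(81, 20, -96) = 81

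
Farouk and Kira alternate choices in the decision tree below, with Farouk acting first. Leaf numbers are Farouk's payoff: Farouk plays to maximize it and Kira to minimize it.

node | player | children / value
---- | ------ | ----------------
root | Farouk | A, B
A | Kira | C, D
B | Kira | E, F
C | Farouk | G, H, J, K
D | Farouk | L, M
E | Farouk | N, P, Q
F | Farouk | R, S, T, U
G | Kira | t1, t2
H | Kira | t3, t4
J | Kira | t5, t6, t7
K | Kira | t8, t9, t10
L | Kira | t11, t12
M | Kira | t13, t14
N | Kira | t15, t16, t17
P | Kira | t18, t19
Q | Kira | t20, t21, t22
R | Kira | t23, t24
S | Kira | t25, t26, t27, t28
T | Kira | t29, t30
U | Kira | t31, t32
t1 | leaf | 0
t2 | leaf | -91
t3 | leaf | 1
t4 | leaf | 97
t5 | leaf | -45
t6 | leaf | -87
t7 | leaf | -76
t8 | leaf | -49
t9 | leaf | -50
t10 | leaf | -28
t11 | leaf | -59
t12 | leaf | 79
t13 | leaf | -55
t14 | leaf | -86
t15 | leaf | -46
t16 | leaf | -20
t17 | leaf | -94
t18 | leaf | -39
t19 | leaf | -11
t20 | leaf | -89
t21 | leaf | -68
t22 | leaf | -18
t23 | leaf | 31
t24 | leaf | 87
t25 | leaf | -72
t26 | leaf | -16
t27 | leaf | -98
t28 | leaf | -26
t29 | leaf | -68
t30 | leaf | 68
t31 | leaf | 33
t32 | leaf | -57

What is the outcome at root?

-39

G (Kira): min(0, -91) = -91
H (Kira): min(1, 97) = 1
J (Kira): min(-45, -87, -76) = -87
K (Kira): min(-49, -50, -28) = -50
C (Farouk): max(-91, 1, -87, -50) = 1
L (Kira): min(-59, 79) = -59
M (Kira): min(-55, -86) = -86
D (Farouk): max(-59, -86) = -59
A (Kira): min(1, -59) = -59
N (Kira): min(-46, -20, -94) = -94
P (Kira): min(-39, -11) = -39
Q (Kira): min(-89, -68, -18) = -89
E (Farouk): max(-94, -39, -89) = -39
R (Kira): min(31, 87) = 31
S (Kira): min(-72, -16, -98, -26) = -98
T (Kira): min(-68, 68) = -68
U (Kira): min(33, -57) = -57
F (Farouk): max(31, -98, -68, -57) = 31
B (Kira): min(-39, 31) = -39
root (Farouk): max(-59, -39) = -39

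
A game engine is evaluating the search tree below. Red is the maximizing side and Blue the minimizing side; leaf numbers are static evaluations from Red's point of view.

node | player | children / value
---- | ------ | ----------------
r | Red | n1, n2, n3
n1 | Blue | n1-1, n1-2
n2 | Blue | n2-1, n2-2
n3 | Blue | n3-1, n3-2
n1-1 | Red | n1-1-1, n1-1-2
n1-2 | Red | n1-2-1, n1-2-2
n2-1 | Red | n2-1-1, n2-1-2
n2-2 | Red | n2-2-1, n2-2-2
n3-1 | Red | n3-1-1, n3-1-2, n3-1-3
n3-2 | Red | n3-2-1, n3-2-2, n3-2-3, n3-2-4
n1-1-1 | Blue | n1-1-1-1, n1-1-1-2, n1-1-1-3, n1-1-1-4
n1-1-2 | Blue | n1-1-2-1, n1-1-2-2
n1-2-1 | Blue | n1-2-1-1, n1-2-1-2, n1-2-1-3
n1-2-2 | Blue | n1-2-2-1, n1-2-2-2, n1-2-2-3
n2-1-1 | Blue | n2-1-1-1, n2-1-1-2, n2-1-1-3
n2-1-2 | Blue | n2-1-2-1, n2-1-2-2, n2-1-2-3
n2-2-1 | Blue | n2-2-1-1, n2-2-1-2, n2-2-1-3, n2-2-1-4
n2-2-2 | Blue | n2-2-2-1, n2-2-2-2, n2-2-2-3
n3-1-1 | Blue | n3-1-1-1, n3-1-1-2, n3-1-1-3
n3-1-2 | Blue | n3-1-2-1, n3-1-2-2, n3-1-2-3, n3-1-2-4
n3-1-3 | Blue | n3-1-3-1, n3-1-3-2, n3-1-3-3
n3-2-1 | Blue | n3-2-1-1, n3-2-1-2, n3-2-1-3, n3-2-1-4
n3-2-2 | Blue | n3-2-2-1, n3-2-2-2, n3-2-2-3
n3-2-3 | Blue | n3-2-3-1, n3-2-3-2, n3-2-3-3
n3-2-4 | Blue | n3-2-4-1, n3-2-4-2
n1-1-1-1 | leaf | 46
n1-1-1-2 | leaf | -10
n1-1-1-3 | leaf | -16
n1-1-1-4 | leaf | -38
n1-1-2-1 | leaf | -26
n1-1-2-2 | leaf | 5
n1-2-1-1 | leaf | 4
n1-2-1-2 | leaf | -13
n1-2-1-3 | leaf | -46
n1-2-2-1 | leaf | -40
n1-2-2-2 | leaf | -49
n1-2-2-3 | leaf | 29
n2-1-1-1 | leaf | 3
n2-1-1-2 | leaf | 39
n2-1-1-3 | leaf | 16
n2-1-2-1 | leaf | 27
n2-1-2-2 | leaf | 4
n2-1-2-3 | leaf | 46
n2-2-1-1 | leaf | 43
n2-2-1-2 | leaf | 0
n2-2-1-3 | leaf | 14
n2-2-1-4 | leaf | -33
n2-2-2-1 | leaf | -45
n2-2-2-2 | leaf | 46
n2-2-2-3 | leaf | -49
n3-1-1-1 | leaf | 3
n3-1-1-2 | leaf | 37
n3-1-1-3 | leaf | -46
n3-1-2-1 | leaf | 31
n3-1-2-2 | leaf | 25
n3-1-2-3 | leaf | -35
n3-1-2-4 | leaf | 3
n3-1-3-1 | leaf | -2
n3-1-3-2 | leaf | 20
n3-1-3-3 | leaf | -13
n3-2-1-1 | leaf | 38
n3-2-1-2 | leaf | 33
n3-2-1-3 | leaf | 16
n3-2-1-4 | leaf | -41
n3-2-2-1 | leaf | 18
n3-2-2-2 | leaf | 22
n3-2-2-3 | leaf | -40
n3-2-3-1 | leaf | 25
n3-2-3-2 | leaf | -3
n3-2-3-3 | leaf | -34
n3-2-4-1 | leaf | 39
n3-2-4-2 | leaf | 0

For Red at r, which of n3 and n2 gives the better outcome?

n3-1-1 (Blue): min(3, 37, -46) = -46
n3-1-2 (Blue): min(31, 25, -35, 3) = -35
n3-1-3 (Blue): min(-2, 20, -13) = -13
n3-1 (Red): max(-46, -35, -13) = -13
n3-2-1 (Blue): min(38, 33, 16, -41) = -41
n3-2-2 (Blue): min(18, 22, -40) = -40
n3-2-3 (Blue): min(25, -3, -34) = -34
n3-2-4 (Blue): min(39, 0) = 0
n3-2 (Red): max(-41, -40, -34, 0) = 0
n3 (Blue): min(-13, 0) = -13
n2-1-1 (Blue): min(3, 39, 16) = 3
n2-1-2 (Blue): min(27, 4, 46) = 4
n2-1 (Red): max(3, 4) = 4
n2-2-1 (Blue): min(43, 0, 14, -33) = -33
n2-2-2 (Blue): min(-45, 46, -49) = -49
n2-2 (Red): max(-33, -49) = -33
n2 (Blue): min(4, -33) = -33
Red prefers the higher value; n3=-13, n2=-33. n3 is better since -13 > -33.

n3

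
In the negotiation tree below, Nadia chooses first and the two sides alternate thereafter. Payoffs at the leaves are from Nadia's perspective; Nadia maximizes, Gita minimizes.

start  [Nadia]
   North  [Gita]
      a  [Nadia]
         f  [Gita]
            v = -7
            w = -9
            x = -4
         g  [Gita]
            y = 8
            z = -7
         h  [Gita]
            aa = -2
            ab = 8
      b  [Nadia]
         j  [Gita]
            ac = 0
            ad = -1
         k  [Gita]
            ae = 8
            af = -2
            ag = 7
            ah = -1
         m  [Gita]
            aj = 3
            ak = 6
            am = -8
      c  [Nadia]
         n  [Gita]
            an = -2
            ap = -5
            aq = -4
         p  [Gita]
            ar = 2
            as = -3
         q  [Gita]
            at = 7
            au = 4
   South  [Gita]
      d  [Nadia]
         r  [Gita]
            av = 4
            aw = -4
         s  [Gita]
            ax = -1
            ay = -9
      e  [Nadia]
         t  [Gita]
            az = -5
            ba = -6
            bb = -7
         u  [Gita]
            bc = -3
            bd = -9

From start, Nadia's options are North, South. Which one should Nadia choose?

North

f (Gita): min(-7, -9, -4) = -9
g (Gita): min(8, -7) = -7
h (Gita): min(-2, 8) = -2
a (Nadia): max(-9, -7, -2) = -2
j (Gita): min(0, -1) = -1
k (Gita): min(8, -2, 7, -1) = -2
m (Gita): min(3, 6, -8) = -8
b (Nadia): max(-1, -2, -8) = -1
n (Gita): min(-2, -5, -4) = -5
p (Gita): min(2, -3) = -3
q (Gita): min(7, 4) = 4
c (Nadia): max(-5, -3, 4) = 4
North (Gita): min(-2, -1, 4) = -2
r (Gita): min(4, -4) = -4
s (Gita): min(-1, -9) = -9
d (Nadia): max(-4, -9) = -4
t (Gita): min(-5, -6, -7) = -7
u (Gita): min(-3, -9) = -9
e (Nadia): max(-7, -9) = -7
South (Gita): min(-4, -7) = -7
start (Nadia): max(-2, -7) = -2
Nadia at start wants the highest of {North=-2, South=-7}, so chooses North.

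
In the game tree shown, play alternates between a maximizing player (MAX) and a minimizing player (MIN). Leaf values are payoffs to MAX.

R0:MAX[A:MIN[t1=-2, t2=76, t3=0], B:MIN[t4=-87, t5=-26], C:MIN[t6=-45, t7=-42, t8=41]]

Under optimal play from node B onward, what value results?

B (MIN): min(-87, -26) = -87

-87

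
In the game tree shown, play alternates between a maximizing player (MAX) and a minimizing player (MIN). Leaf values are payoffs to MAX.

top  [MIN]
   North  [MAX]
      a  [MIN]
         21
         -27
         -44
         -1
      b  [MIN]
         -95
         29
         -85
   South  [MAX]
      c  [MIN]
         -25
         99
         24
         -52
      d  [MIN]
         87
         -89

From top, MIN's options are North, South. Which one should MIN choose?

South

a (MIN): min(21, -27, -44, -1) = -44
b (MIN): min(-95, 29, -85) = -95
North (MAX): max(-44, -95) = -44
c (MIN): min(-25, 99, 24, -52) = -52
d (MIN): min(87, -89) = -89
South (MAX): max(-52, -89) = -52
top (MIN): min(-44, -52) = -52
MIN at top wants the lowest of {North=-44, South=-52}, so chooses South.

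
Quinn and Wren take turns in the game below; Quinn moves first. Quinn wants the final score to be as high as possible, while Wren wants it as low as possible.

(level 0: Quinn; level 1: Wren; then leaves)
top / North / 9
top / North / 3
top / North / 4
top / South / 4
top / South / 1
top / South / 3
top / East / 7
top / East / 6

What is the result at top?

North (Wren): min(9, 3, 4) = 3
South (Wren): min(4, 1, 3) = 1
East (Wren): min(7, 6) = 6
top (Quinn): max(3, 1, 6) = 6

6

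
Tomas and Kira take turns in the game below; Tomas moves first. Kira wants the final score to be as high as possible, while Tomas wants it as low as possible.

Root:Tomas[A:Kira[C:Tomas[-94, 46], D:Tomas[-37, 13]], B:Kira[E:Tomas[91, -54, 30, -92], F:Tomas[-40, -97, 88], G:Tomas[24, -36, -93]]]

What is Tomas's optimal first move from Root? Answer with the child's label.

B

C (Tomas): min(-94, 46) = -94
D (Tomas): min(-37, 13) = -37
A (Kira): max(-94, -37) = -37
E (Tomas): min(91, -54, 30, -92) = -92
F (Tomas): min(-40, -97, 88) = -97
G (Tomas): min(24, -36, -93) = -93
B (Kira): max(-92, -97, -93) = -92
Root (Tomas): min(-37, -92) = -92
Tomas at Root wants the lowest of {A=-37, B=-92}, so chooses B.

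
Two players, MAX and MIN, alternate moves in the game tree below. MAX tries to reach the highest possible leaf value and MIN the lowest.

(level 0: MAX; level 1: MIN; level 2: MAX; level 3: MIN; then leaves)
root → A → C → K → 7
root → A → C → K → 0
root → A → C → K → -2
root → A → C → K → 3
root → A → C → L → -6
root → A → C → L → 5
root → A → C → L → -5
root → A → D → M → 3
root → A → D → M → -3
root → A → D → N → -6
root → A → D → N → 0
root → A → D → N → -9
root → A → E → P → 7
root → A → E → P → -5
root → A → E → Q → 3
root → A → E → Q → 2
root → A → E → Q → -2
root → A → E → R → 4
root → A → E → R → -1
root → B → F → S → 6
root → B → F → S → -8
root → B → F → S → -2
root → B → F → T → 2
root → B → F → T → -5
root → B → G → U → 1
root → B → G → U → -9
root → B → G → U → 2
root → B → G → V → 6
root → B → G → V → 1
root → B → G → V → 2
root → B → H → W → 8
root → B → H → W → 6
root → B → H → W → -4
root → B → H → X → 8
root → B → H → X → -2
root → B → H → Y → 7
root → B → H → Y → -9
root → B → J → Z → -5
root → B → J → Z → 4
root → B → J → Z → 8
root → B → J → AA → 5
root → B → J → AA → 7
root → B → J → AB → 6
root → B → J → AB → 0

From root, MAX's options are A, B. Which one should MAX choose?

K (MIN): min(7, 0, -2, 3) = -2
L (MIN): min(-6, 5, -5) = -6
C (MAX): max(-2, -6) = -2
M (MIN): min(3, -3) = -3
N (MIN): min(-6, 0, -9) = -9
D (MAX): max(-3, -9) = -3
P (MIN): min(7, -5) = -5
Q (MIN): min(3, 2, -2) = -2
R (MIN): min(4, -1) = -1
E (MAX): max(-5, -2, -1) = -1
A (MIN): min(-2, -3, -1) = -3
S (MIN): min(6, -8, -2) = -8
T (MIN): min(2, -5) = -5
F (MAX): max(-8, -5) = -5
U (MIN): min(1, -9, 2) = -9
V (MIN): min(6, 1, 2) = 1
G (MAX): max(-9, 1) = 1
W (MIN): min(8, 6, -4) = -4
X (MIN): min(8, -2) = -2
Y (MIN): min(7, -9) = -9
H (MAX): max(-4, -2, -9) = -2
Z (MIN): min(-5, 4, 8) = -5
AA (MIN): min(5, 7) = 5
AB (MIN): min(6, 0) = 0
J (MAX): max(-5, 5, 0) = 5
B (MIN): min(-5, 1, -2, 5) = -5
root (MAX): max(-3, -5) = -3
MAX at root wants the highest of {A=-3, B=-5}, so chooses A.

A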